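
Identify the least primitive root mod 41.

φ(41) = 41 − 1 = 40 = 2^3 · 5.
g is a primitive root iff g^(40/q) ≢ 1 (mod 41) for each prime q ∈ {2, 5}.
g = 2: 2^20 ≡ 1 — hits 1, so not a primitive root.
g = 3: 3^20 ≡ 40; 3^8 ≡ 1 — hits 1, so not a primitive root.
g = 4: 4^20 ≡ 1 — hits 1, so not a primitive root.
g = 5: 5^20 ≡ 1 — hits 1, so not a primitive root.
g = 6: 6^20 ≡ 40; 6^8 ≡ 10 — none is 1, so 6 is a primitive root.
Hence the least primitive root of 41 is 6.

6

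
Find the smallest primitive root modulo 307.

5

φ(307) = 307 − 1 = 306 = 2 · 3^2 · 17.
Test candidates g = 2, 3, … against the prime factors q ∈ {2, 3, 17} of φ(307): g is a generator iff g^(306/q) ≢ 1 for every such q.
g = 2: 2^153 ≡ 306; 2^102 ≡ 1 — hits 1, so not a primitive root.
g = 3: 3^153 ≡ 306; 3^102 ≡ 1 — hits 1, so not a primitive root.
g = 4: 4^153 ≡ 1 — hits 1, so not a primitive root.
g = 5: 5^153 ≡ 306; 5^102 ≡ 289; 5^18 ≡ 81 — none is 1, so 5 is a primitive root.
So 5 is the smallest generator of (Z/307Z)^×.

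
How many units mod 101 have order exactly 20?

8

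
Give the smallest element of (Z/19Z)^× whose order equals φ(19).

φ(19) = 19 − 1 = 18 = 2 · 3^2.
Test candidates g = 2, 3, … against the prime factors q ∈ {2, 3} of φ(19): g is a generator iff g^(18/q) ≢ 1 for every such q.
g = 2: 2^9 ≡ 18; 2^6 ≡ 7 — none is 1, so 2 is a primitive root.
The smallest primitive root modulo 19 is 2.

2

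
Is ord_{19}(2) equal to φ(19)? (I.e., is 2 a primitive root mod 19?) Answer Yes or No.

Yes

φ(19) = 19 − 1 = 18 = 2 · 3^2.
Test 2^(18/q) mod 19 for each prime factor q of 18:
2^9 ≡ 18 (mod 19)  [q = 2: ≢ 1 ✓]
2^6 ≡ 7 (mod 19)  [q = 3: ≢ 1 ✓]
All checks pass, so 2 has order 18 and is a primitive root modulo 19.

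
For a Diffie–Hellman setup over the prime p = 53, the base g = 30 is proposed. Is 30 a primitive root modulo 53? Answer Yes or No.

No

φ(53) = 53 − 1 = 52 = 2^2 · 13.
Test 30^(52/q) mod 53 for each prime factor q of 52:
30^26 ≡ 52 (mod 53)  [q = 2: ≢ 1 ✓]
30^4 ≡ 1 (mod 53)  [q = 13: ≡ 1 ✗]
The check at q = 13 fails, so 30 generates a proper subgroup.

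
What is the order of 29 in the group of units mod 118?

ord(29) | φ(118) = φ(2)·φ(59) = 1·58 = 58 = 2 · 29.
Divisors of 58: 1, 2, 29, 58.
Compute 29^d (mod 118) for the divisors d until we hit 1:
29^1 ≡ 29
29^2 ≡ 15
29^29 ≡ 1
The smallest such exponent is 29, so the order of 29 is 29.

29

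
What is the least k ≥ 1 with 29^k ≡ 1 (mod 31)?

The order of 29 must divide φ(31) = 31 − 1 = 30 = 2 · 3 · 5.
Divisors of 30: 1, 2, 3, 5, 6, 10, 15, 30.
Check 29^d mod 31 for each divisor in increasing order:
29^1 ≡ 29 (mod 31)
29^2 ≡ 4 (mod 31)
29^3 ≡ 23 (mod 31)
29^5 ≡ 30 (mod 31)
29^6 ≡ 2 (mod 31)
29^10 ≡ 1 (mod 31) ✓
Hence ord(29) = 10.

10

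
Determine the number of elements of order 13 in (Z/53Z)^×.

12

φ(53) = 53 − 1 = 52 = 2^2 · 13.
(Z/53Z)^× is cyclic (|G| = 52); a cyclic group of order m has exactly φ(d) elements of each order d | m, and none otherwise.
13 | 52, and φ(13) = 13 − 1 = 12.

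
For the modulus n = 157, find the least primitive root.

φ(157) = 157 − 1 = 156 = 2^2 · 3 · 13.
Test candidates g = 2, 3, … against the prime factors q ∈ {2, 3, 13} of φ(157): g is a generator iff g^(156/q) ≢ 1 for every such q.
g = 2: 2^78 ≡ 156; 2^52 ≡ 1 — hits 1, so not a primitive root.
g = 3: 3^78 ≡ 1 — hits 1, so not a primitive root.
g = 4: 4^78 ≡ 1 — hits 1, so not a primitive root.
g = 5: 5^78 ≡ 156; 5^52 ≡ 12; 5^12 ≡ 130 — none is 1, so 5 is a primitive root.
The smallest primitive root modulo 157 is 5.

5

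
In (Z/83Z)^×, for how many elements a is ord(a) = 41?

40

φ(83) = 83 − 1 = 82 = 2 · 41.
(Z/83Z)^× is cyclic (|G| = 82); a cyclic group of order m has exactly φ(d) elements of each order d | m, and none otherwise.
41 | 82, and φ(41) = 41 − 1 = 40.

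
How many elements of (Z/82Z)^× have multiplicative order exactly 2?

1

φ(82) = φ(2)·φ(41) = 1·40 = 40 = 2^3 · 5.
(Z/82Z)^× is cyclic (|G| = 40); a cyclic group of order m has exactly φ(d) elements of each order d | m, and none otherwise.
2 | 40, and φ(2) = 2 − 1 = 1.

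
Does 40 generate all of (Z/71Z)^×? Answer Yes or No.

No

φ(71) = 71 − 1 = 70 = 2 · 5 · 7.
An element g generates (Z/71Z)^× iff g^(70/q) ≢ 1 (mod 71) for each prime q ∈ {2, 5, 7}.
40^35 ≡ 1 (mod 71)  [q = 2: ≡ 1 ✗]
40^14 ≡ 54 (mod 71)  [q = 5: ≢ 1 ✓]
40^10 ≡ 20 (mod 71)  [q = 7: ≢ 1 ✓]
40^35 ≡ 1 shows ord(40) | 35, strictly less than φ(71); not a primitive root.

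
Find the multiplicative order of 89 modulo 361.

342

Since 89 ∈ (Z/361Z)^×, its order divides φ(361) = φ(19^2) = 19·(19−1) = 342 = 2 · 3^2 · 19.
Divisors of 342: 1, 2, 3, 6, 9, 18, 19, 38, 57, 114, 171, 342.
Test each divisor d:
89^1 ≡ 89 (mod 361)
89^2 ≡ 340 (mod 361)
89^3 ≡ 297 (mod 361)
89^6 ≡ 125 (mod 361)
89^9 ≡ 303 (mod 361)
89^18 ≡ 115 (mod 361)
89^19 ≡ 127 (mod 361)
89^38 ≡ 245 (mod 361)
89^57 ≡ 69 (mod 361)
89^114 ≡ 68 (mod 361)
89^171 ≡ 360 (mod 361)
89^342 ≡ 1 (mod 361) ✓
The smallest such exponent is 342, so the order of 89 is 342.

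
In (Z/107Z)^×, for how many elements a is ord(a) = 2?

φ(107) = 107 − 1 = 106 = 2 · 53.
Since (Z/107Z)^× is cyclic of order 106, the number of elements of order d is φ(d) when d | 106 and 0 otherwise.
2 | 106, and φ(2) = 2 − 1 = 1.

1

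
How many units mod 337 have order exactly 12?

4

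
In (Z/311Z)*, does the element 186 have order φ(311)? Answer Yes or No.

Yes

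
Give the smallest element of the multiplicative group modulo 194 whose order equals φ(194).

5

φ(194) = φ(2)·φ(97) = 1·96 = 96 = 2^5 · 3.
Test candidates g = 2, 3, … against the prime factors q ∈ {2, 3} of φ(194): g is a generator iff g^(96/q) ≢ 1 for every such q.
g = 2: gcd(2, 194) = 2 > 1, not a unit — skip.
g = 3: 3^48 ≡ 1 — hits 1, so not a primitive root.
g = 4: gcd(4, 194) = 2 > 1, not a unit — skip.
g = 5: 5^48 ≡ 193; 5^32 ≡ 35 — none is 1, so 5 is a primitive root.
Hence the least primitive root of 194 is 5.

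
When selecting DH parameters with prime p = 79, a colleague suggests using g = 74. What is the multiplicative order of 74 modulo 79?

78

Since 74 ∈ (Z/79Z)^×, its order divides φ(79) = 79 − 1 = 78 = 2 · 3 · 13.
Divisors of 78: 1, 2, 3, 6, 13, 26, 39, 78.
Test each divisor d:
74^1 ≡ 74
74^2 ≡ 25
74^3 ≡ 33
74^6 ≡ 62
74^13 ≡ 56
74^26 ≡ 55
74^39 ≡ 78
74^78 ≡ 1
The smallest such exponent is 78, so the order of 74 is 78.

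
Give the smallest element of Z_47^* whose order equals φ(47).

φ(47) = 47 − 1 = 46 = 2 · 23.
Test candidates g = 2, 3, … against the prime factors q ∈ {2, 23} of φ(47): g is a generator iff g^(46/q) ≢ 1 for every such q.
g = 2: 2^23 ≡ 1 — hits 1, so not a primitive root.
g = 3: 3^23 ≡ 1 — hits 1, so not a primitive root.
g = 4: 4^23 ≡ 1 — hits 1, so not a primitive root.
g = 5: 5^23 ≡ 46; 5^2 ≡ 25 — none is 1, so 5 is a primitive root.
Hence the least primitive root of 47 is 5.

5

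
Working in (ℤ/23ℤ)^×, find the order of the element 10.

22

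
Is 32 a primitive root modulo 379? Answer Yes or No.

Yes

φ(379) = 379 − 1 = 378 = 2 · 3^3 · 7.
An element g generates (Z/379Z)^× iff g^(378/q) ≢ 1 (mod 379) for each prime q ∈ {2, 3, 7}.
32^189 ≡ 378 (mod 379)  [q = 2: ≢ 1 ✓]
32^126 ≡ 51 (mod 379)  [q = 3: ≢ 1 ✓]
32^54 ≡ 119 (mod 379)  [q = 7: ≢ 1 ✓]
Every test exponent gives a nontrivial residue, hence 32 generates the full group.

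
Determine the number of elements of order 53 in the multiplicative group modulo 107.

52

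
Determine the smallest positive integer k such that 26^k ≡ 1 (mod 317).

By Lagrange's theorem, ord_317(26) divides φ(317) = 317 − 1 = 316 = 2^2 · 79.
Divisors of 316: 1, 2, 4, 79, 158, 316.
Test each divisor d:
26^1 ≡ 26 (mod 317)
26^2 ≡ 42 (mod 317)
26^4 ≡ 179 (mod 317)
26^79 ≡ 316 (mod 317)
26^158 ≡ 1 (mod 317) ✓
So ord_317(26) = 158.

158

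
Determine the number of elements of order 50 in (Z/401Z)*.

φ(401) = 401 − 1 = 400 = 2^4 · 5^2.
In a cyclic group of order 400, there are φ(d) elements of order d for each divisor d of 400, and zero for non-divisors.
50 = 2 · 5^2 divides 400, and φ(50) = 20.

20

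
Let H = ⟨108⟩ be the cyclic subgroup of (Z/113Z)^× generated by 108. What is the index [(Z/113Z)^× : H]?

1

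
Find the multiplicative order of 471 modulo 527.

48

The order of 471 must divide φ(527) = φ(17·31) = (17−1)·(31−1) = 16·30 = 480 = 2^5 · 3 · 5.
Divisors of 480: 1, 2, 3, 4, 5, 6, 8, 10, 12, 15, 16, 20, 24, 30, 32, 40, 48, 60, 80, 96, 120, 160, 240, 480.
Check 471^d mod 527 for each divisor in increasing order:
471^1 ≡ 471 (mod 527)
471^2 ≡ 501 (mod 527)
471^3 ≡ 402 (mod 527)
471^4 ≡ 149 (mod 527)
471^5 ≡ 88 (mod 527)
471^6 ≡ 342 (mod 527)
471^8 ≡ 67 (mod 527)
471^10 ≡ 366 (mod 527)
471^12 ≡ 497 (mod 527)
471^15 ≡ 61 (mod 527)
471^16 ≡ 273 (mod 527)
471^20 ≡ 98 (mod 527)
471^24 ≡ 373 (mod 527)
471^30 ≡ 32 (mod 527)
471^32 ≡ 222 (mod 527)
471^40 ≡ 118 (mod 527)
471^48 ≡ 1 (mod 527) ✓
Hence ord(471) = 48.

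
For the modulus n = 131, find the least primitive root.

φ(131) = 131 − 1 = 130 = 2 · 5 · 13.
Test candidates g = 2, 3, … against the prime factors q ∈ {2, 5, 13} of φ(131): g is a generator iff g^(130/q) ≢ 1 for every such q.
g = 2: 2^65 ≡ 130; 2^26 ≡ 53; 2^10 ≡ 107 — none is 1, so 2 is a primitive root.
The smallest primitive root modulo 131 is 2.

2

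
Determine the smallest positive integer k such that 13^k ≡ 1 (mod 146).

72

ord(13) | φ(146) = φ(2)·φ(73) = 1·72 = 72 = 2^3 · 3^2.
Divisors of 72: 1, 2, 3, 4, 6, 8, 9, 12, 18, 24, 36, 72.
Check 13^d mod 146 for each divisor in increasing order:
13^1 ≡ 13 (mod 146)
13^2 ≡ 23 (mod 146)
13^3 ≡ 7 (mod 146)
13^4 ≡ 91 (mod 146)
13^6 ≡ 49 (mod 146)
13^8 ≡ 105 (mod 146)
13^9 ≡ 51 (mod 146)
13^12 ≡ 65 (mod 146)
13^18 ≡ 119 (mod 146)
13^24 ≡ 137 (mod 146)
13^36 ≡ 145 (mod 146)
13^72 ≡ 1 (mod 146) ✓
The smallest such exponent is 72, so the order of 13 is 72.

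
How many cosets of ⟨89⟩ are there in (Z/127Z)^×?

ord(89) | φ(127) = 127 − 1 = 126 = 2 · 3^2 · 7.
Divisors of 126: 1, 2, 3, 6, 7, 9, 14, 18, 21, 42, 63, 126.
Check 89^d mod 127 for each divisor in increasing order:
89^1 ≡ 89
89^2 ≡ 47
89^3 ≡ 119
89^6 ≡ 64
89^7 ≡ 108
89^9 ≡ 123
89^14 ≡ 107
89^18 ≡ 16
89^21 ≡ 126
89^42 ≡ 1
So ord_127(89) = 42, hence |⟨89⟩| = 42.
Index = |(Z/127Z)^×| / |⟨89⟩| = 126 / 42 = 3.

3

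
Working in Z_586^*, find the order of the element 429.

By Lagrange's theorem, ord_586(429) divides φ(586) = φ(2)·φ(293) = 1·292 = 292 = 2^2 · 73.
Divisors of 292: 1, 2, 4, 73, 146, 292.
Check 429^d mod 586 for each divisor in increasing order:
429^1 ≡ 429
429^2 ≡ 37
429^4 ≡ 197
429^73 ≡ 155
429^146 ≡ 585
429^292 ≡ 1
The smallest such exponent is 292, so the order of 429 is 292.

292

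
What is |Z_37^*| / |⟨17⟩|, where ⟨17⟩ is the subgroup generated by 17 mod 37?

1

By Lagrange's theorem, ord_37(17) divides φ(37) = 37 − 1 = 36 = 2^2 · 3^2.
Divisors of 36: 1, 2, 3, 4, 6, 9, 12, 18, 36.
Compute 17^d (mod 37) for the divisors d until we hit 1:
17^1 ≡ 17 (mod 37)
17^2 ≡ 30 (mod 37)
17^3 ≡ 29 (mod 37)
17^4 ≡ 12 (mod 37)
17^6 ≡ 27 (mod 37)
17^9 ≡ 6 (mod 37)
17^12 ≡ 26 (mod 37)
17^18 ≡ 36 (mod 37)
17^36 ≡ 1 (mod 37) ✓
So ord_37(17) = 36, hence |⟨17⟩| = 36.
[(Z/37Z)^× : ⟨17⟩] = 36/36 = 1.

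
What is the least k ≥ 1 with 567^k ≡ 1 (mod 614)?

153

By Lagrange's theorem, ord_614(567) divides φ(614) = φ(2)·φ(307) = 1·306 = 306 = 2 · 3^2 · 17.
Divisors of 306: 1, 2, 3, 6, 9, 17, 18, 34, 51, 102, 153, 306.
Compute 567^d (mod 614) for the divisors d until we hit 1:
567^1 ≡ 567 (mod 614)
567^2 ≡ 367 (mod 614)
567^3 ≡ 557 (mod 614)
567^6 ≡ 179 (mod 614)
567^9 ≡ 235 (mod 614)
567^17 ≡ 53 (mod 614)
567^18 ≡ 579 (mod 614)
567^34 ≡ 353 (mod 614)
567^51 ≡ 289 (mod 614)
567^102 ≡ 17 (mod 614)
567^153 ≡ 1 (mod 614) ✓
So ord_614(567) = 153.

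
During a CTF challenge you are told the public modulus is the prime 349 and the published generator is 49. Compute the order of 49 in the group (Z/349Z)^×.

174

By Lagrange's theorem, ord_349(49) divides φ(349) = 349 − 1 = 348 = 2^2 · 3 · 29.
Divisors of 348: 1, 2, 3, 4, 6, 12, 29, 58, 87, 116, 174, 348.
Test each divisor d:
49^1 ≡ 49
49^2 ≡ 307
49^3 ≡ 36
49^4 ≡ 19
49^6 ≡ 249
49^12 ≡ 228
49^29 ≡ 227
49^58 ≡ 226
49^87 ≡ 348
49^116 ≡ 122
49^174 ≡ 1
So ord_349(49) = 174.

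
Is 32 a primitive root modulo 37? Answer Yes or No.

Yes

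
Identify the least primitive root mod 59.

φ(59) = 59 − 1 = 58 = 2 · 29.
Test candidates g = 2, 3, … against the prime factors q ∈ {2, 29} of φ(59): g is a generator iff g^(58/q) ≢ 1 for every such q.
g = 2: 2^29 ≡ 58; 2^2 ≡ 4 — none is 1, so 2 is a primitive root.
The smallest primitive root modulo 59 is 2.

2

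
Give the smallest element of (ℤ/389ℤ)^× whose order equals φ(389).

φ(389) = 389 − 1 = 388 = 2^2 · 97.
g is a primitive root iff g^(388/q) ≢ 1 (mod 389) for each prime q ∈ {2, 97}.
g = 2: 2^194 ≡ 388; 2^4 ≡ 16 — none is 1, so 2 is a primitive root.
Hence the least primitive root of 389 is 2.

2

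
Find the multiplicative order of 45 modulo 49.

ord(45) | φ(49) = φ(7^2) = 7·(7−1) = 42 = 2 · 3 · 7.
Divisors of 42: 1, 2, 3, 6, 7, 14, 21, 42.
Test each divisor d:
45^1 ≡ 45
45^2 ≡ 16
45^3 ≡ 34
45^6 ≡ 29
45^7 ≡ 31
45^14 ≡ 30
45^21 ≡ 48
45^42 ≡ 1
So ord_49(45) = 42.

42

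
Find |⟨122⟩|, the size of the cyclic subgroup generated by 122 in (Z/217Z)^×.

Since 122 ∈ (Z/217Z)^×, its order divides φ(217) = φ(7·31) = (7−1)·(31−1) = 6·30 = 180 = 2^2 · 3^2 · 5.
Divisors of 180: 1, 2, 3, 4, 5, 6, 9, 10, 12, 15, 18, 20, 30, 36, 45, 60, 90, 180.
Test each divisor d:
122^1 ≡ 122 (mod 217)
122^2 ≡ 128 (mod 217)
122^3 ≡ 209 (mod 217)
122^4 ≡ 109 (mod 217)
122^5 ≡ 61 (mod 217)
122^6 ≡ 64 (mod 217)
122^9 ≡ 139 (mod 217)
122^10 ≡ 32 (mod 217)
122^12 ≡ 190 (mod 217)
122^15 ≡ 216 (mod 217)
122^18 ≡ 8 (mod 217)
122^20 ≡ 156 (mod 217)
122^30 ≡ 1 (mod 217) ✓
Therefore the multiplicative order of 122 modulo 217 is 30.

30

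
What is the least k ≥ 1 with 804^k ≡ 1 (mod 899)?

140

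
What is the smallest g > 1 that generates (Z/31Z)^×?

φ(31) = 31 − 1 = 30 = 2 · 3 · 5.
Test candidates g = 2, 3, … against the prime factors q ∈ {2, 3, 5} of φ(31): g is a generator iff g^(30/q) ≢ 1 for every such q.
g = 2: 2^15 ≡ 1 — hits 1, so not a primitive root.
g = 3: 3^15 ≡ 30; 3^10 ≡ 25; 3^6 ≡ 16 — none is 1, so 3 is a primitive root.
So 3 is the smallest generator of (Z/31Z)^×.

3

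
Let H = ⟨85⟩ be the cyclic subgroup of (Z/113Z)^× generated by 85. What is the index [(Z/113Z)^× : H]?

8

The order of 85 must divide φ(113) = 113 − 1 = 112 = 2^4 · 7.
Divisors of 112: 1, 2, 4, 7, 8, 14, 16, 28, 56, 112.
Evaluate successive powers at the divisors of 112:
85^1 ≡ 85
85^2 ≡ 106
85^4 ≡ 49
85^7 ≡ 112
85^8 ≡ 28
85^14 ≡ 1
Thus |⟨85⟩| = ord(85) = 14.
[(Z/113Z)^× : ⟨85⟩] = 112/14 = 8.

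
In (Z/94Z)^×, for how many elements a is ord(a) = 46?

22

φ(94) = φ(2)·φ(47) = 1·46 = 46 = 2 · 23.
In a cyclic group of order 46, there are φ(d) elements of order d for each divisor d of 46, and zero for non-divisors.
46 = 2 · 23 divides 46, and φ(46) = 22.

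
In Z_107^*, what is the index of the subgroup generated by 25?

Since 25 ∈ (Z/107Z)^×, its order divides φ(107) = 107 − 1 = 106 = 2 · 53.
Divisors of 106: 1, 2, 53, 106.
Check 25^d mod 107 for each divisor in increasing order:
25^1 ≡ 25 (mod 107)
25^2 ≡ 90 (mod 107)
25^53 ≡ 1 (mod 107) ✓
Thus |⟨25⟩| = ord(25) = 53.
[(Z/107Z)^× : ⟨25⟩] = 106/53 = 2.

2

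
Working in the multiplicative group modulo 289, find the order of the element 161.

ord(161) | φ(289) = φ(17^2) = 17·(17−1) = 272 = 2^4 · 17.
Divisors of 272: 1, 2, 4, 8, 16, 17, 34, 68, 136, 272.
Evaluate successive powers at the divisors of 272:
161^1 ≡ 161
161^2 ≡ 200
161^4 ≡ 118
161^8 ≡ 52
161^16 ≡ 103
161^17 ≡ 110
161^34 ≡ 251
161^68 ≡ 288
161^136 ≡ 1
Hence ord(161) = 136.

136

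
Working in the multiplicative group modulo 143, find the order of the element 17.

30

The order of 17 must divide φ(143) = φ(11·13) = (11−1)·(13−1) = 10·12 = 120 = 2^3 · 3 · 5.
Divisors of 120: 1, 2, 3, 4, 5, 6, 8, 10, 12, 15, 20, 24, 30, 40, 60, 120.
Compute 17^d (mod 143) for the divisors d until we hit 1:
17^1 ≡ 17 (mod 143)
17^2 ≡ 3 (mod 143)
17^3 ≡ 51 (mod 143)
17^4 ≡ 9 (mod 143)
17^5 ≡ 10 (mod 143)
17^6 ≡ 27 (mod 143)
17^8 ≡ 81 (mod 143)
17^10 ≡ 100 (mod 143)
17^12 ≡ 14 (mod 143)
17^15 ≡ 142 (mod 143)
17^20 ≡ 133 (mod 143)
17^24 ≡ 53 (mod 143)
17^30 ≡ 1 (mod 143) ✓
So ord_143(17) = 30.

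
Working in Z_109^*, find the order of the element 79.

108

ord(79) | φ(109) = 109 − 1 = 108 = 2^2 · 3^3.
Divisors of 108: 1, 2, 3, 4, 6, 9, 12, 18, 27, 36, 54, 108.
Evaluate successive powers at the divisors of 108:
79^1 ≡ 79 (mod 109)
79^2 ≡ 28 (mod 109)
79^3 ≡ 32 (mod 109)
79^4 ≡ 21 (mod 109)
79^6 ≡ 43 (mod 109)
79^9 ≡ 68 (mod 109)
79^12 ≡ 105 (mod 109)
79^18 ≡ 46 (mod 109)
79^27 ≡ 76 (mod 109)
79^36 ≡ 45 (mod 109)
79^54 ≡ 108 (mod 109)
79^108 ≡ 1 (mod 109) ✓
The smallest such exponent is 108, so the order of 79 is 108.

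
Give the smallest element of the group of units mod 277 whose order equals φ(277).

5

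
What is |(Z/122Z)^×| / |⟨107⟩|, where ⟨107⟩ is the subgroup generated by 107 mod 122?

ord(107) | φ(122) = φ(2)·φ(61) = 1·60 = 60 = 2^2 · 3 · 5.
Divisors of 60: 1, 2, 3, 4, 5, 6, 10, 12, 15, 20, 30, 60.
Test each divisor d:
107^1 ≡ 107 (mod 122)
107^2 ≡ 103 (mod 122)
107^3 ≡ 41 (mod 122)
107^4 ≡ 117 (mod 122)
107^5 ≡ 75 (mod 122)
107^6 ≡ 95 (mod 122)
107^10 ≡ 13 (mod 122)
107^12 ≡ 119 (mod 122)
107^15 ≡ 121 (mod 122)
107^20 ≡ 47 (mod 122)
107^30 ≡ 1 (mod 122) ✓
The order of 107 is 30, so the subgroup it generates has 30 elements.
The index is φ(122) / ord(107) = 60 / 30 = 2.

2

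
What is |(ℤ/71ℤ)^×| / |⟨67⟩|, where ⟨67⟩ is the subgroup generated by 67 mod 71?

By Lagrange's theorem, ord_71(67) divides φ(71) = 71 − 1 = 70 = 2 · 5 · 7.
Divisors of 70: 1, 2, 5, 7, 10, 14, 35, 70.
Compute 67^d (mod 71) for the divisors d until we hit 1:
67^1 ≡ 67 (mod 71)
67^2 ≡ 16 (mod 71)
67^5 ≡ 41 (mod 71)
67^7 ≡ 17 (mod 71)
67^10 ≡ 48 (mod 71)
67^14 ≡ 5 (mod 71)
67^35 ≡ 70 (mod 71)
67^70 ≡ 1 (mod 71) ✓
Thus |⟨67⟩| = ord(67) = 70.
The index is φ(71) / ord(67) = 70 / 70 = 1.

1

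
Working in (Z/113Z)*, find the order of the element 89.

112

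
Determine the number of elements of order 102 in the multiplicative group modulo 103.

32

φ(103) = 103 − 1 = 102 = 2 · 3 · 17.
Since (Z/103Z)^× is cyclic of order 102, the number of elements of order d is φ(d) when d | 102 and 0 otherwise.
102 = 2 · 3 · 17 divides 102, and φ(102) = 32.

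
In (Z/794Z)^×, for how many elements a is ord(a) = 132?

40

φ(794) = φ(2)·φ(397) = 1·396 = 396 = 2^2 · 3^2 · 11.
(Z/794Z)^× is cyclic (|G| = 396); a cyclic group of order m has exactly φ(d) elements of each order d | m, and none otherwise.
132 = 2^2 · 3 · 11 divides 396, and φ(132) = 40.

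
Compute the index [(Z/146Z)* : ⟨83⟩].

9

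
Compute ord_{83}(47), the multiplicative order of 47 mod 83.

Since 47 ∈ (Z/83Z)^×, its order divides φ(83) = 83 − 1 = 82 = 2 · 41.
Divisors of 82: 1, 2, 41, 82.
Check 47^d mod 83 for each divisor in increasing order:
47^1 ≡ 47 (mod 83)
47^2 ≡ 51 (mod 83)
47^41 ≡ 82 (mod 83)
47^82 ≡ 1 (mod 83) ✓
Hence ord(47) = 82.

82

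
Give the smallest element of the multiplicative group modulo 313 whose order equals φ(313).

φ(313) = 313 − 1 = 312 = 2^3 · 3 · 13.
Test candidates g = 2, 3, … against the prime factors q ∈ {2, 3, 13} of φ(313): g is a generator iff g^(312/q) ≢ 1 for every such q.
g = 2: 2^156 ≡ 1 — hits 1, so not a primitive root.
g = 3: 3^156 ≡ 1 — hits 1, so not a primitive root.
g = 4: 4^156 ≡ 1 — hits 1, so not a primitive root.
g = 5: 5^156 ≡ 312; 5^104 ≡ 1 — hits 1, so not a primitive root.
g = 6: 6^156 ≡ 1 — hits 1, so not a primitive root.
g = 7: 7^156 ≡ 312; 7^104 ≡ 1 — hits 1, so not a primitive root.
g = 8: 8^156 ≡ 1 — hits 1, so not a primitive root.
g = 9: 9^156 ≡ 1 — hits 1, so not a primitive root.
g = 10: 10^156 ≡ 312; 10^104 ≡ 214; 10^24 ≡ 103 — none is 1, so 10 is a primitive root.
Hence the least primitive root of 313 is 10.

10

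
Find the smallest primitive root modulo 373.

2

φ(373) = 373 − 1 = 372 = 2^2 · 3 · 31.
Test candidates g = 2, 3, … against the prime factors q ∈ {2, 3, 31} of φ(373): g is a generator iff g^(372/q) ≢ 1 for every such q.
g = 2: 2^186 ≡ 372; 2^124 ≡ 284; 2^12 ≡ 366 — none is 1, so 2 is a primitive root.
So 2 is the smallest generator of (Z/373Z)^×.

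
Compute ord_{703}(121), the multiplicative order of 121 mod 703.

Since 121 ∈ (Z/703Z)^×, its order divides φ(703) = φ(19·37) = (19−1)·(37−1) = 18·36 = 648 = 2^3 · 3^4.
Divisors of 648: 1, 2, 3, 4, 6, 8, 9, 12, 18, 24, 27, 36, 54, 72, 81, 108, 162, 216, 324, 648.
Evaluate successive powers at the divisors of 648:
121^1 ≡ 121 (mod 703)
121^2 ≡ 581 (mod 703)
121^3 ≡ 1 (mod 703) ✓
The smallest such exponent is 3, so the order of 121 is 3.

3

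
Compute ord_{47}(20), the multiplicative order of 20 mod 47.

46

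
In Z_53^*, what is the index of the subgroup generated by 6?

ord(6) | φ(53) = 53 − 1 = 52 = 2^2 · 13.
Divisors of 52: 1, 2, 4, 13, 26, 52.
Check 6^d mod 53 for each divisor in increasing order:
6^1 ≡ 6 (mod 53)
6^2 ≡ 36 (mod 53)
6^4 ≡ 24 (mod 53)
6^13 ≡ 52 (mod 53)
6^26 ≡ 1 (mod 53) ✓
The order of 6 is 26, so the subgroup it generates has 26 elements.
The index is φ(53) / ord(6) = 52 / 26 = 2.

2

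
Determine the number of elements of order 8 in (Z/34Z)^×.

φ(34) = φ(2)·φ(17) = 1·16 = 16 = 2^4.
Since (Z/34Z)^× is cyclic of order 16, the number of elements of order d is φ(d) when d | 16 and 0 otherwise.
8 = 2^3 divides 16, and φ(8) = 4.

4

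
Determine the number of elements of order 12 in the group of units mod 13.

4

φ(13) = 13 − 1 = 12 = 2^2 · 3.
(Z/13Z)^× is cyclic (|G| = 12); a cyclic group of order m has exactly φ(d) elements of each order d | m, and none otherwise.
12 = 2^2 · 3 divides 12, and φ(12) = 4.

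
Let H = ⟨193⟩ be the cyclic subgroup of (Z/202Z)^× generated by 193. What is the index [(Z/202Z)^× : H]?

The order of 193 must divide φ(202) = φ(2)·φ(101) = 1·100 = 100 = 2^2 · 5^2.
Divisors of 100: 1, 2, 4, 5, 10, 20, 25, 50, 100.
Check 193^d mod 202 for each divisor in increasing order:
193^1 ≡ 193 (mod 202)
193^2 ≡ 81 (mod 202)
193^4 ≡ 97 (mod 202)
193^5 ≡ 137 (mod 202)
193^10 ≡ 185 (mod 202)
193^20 ≡ 87 (mod 202)
193^25 ≡ 1 (mod 202) ✓
The order of 193 is 25, so the subgroup it generates has 25 elements.
[(Z/202Z)^× : ⟨193⟩] = 100/25 = 4.

4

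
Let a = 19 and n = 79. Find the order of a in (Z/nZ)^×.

39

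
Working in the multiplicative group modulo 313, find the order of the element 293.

312

The order of 293 must divide φ(313) = 313 − 1 = 312 = 2^3 · 3 · 13.
Divisors of 312: 1, 2, 3, 4, 6, 8, 12, 13, 24, 26, 39, 52, 78, 104, 156, 312.
Evaluate successive powers at the divisors of 312:
293^1 ≡ 293 (mod 313)
293^2 ≡ 87 (mod 313)
293^3 ≡ 138 (mod 313)
293^4 ≡ 57 (mod 313)
293^6 ≡ 264 (mod 313)
293^8 ≡ 119 (mod 313)
293^12 ≡ 210 (mod 313)
293^13 ≡ 182 (mod 313)
293^24 ≡ 280 (mod 313)
293^26 ≡ 259 (mod 313)
293^39 ≡ 188 (mod 313)
293^52 ≡ 99 (mod 313)
293^78 ≡ 288 (mod 313)
293^104 ≡ 98 (mod 313)
293^156 ≡ 312 (mod 313)
293^312 ≡ 1 (mod 313) ✓
Hence ord(293) = 312.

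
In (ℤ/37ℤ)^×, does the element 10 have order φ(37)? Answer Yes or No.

No

φ(37) = 37 − 1 = 36 = 2^2 · 3^2.
An element g generates (Z/37Z)^× iff g^(36/q) ≢ 1 (mod 37) for each prime q ∈ {2, 3}.
10^18 ≡ 1 (mod 37)  [q = 2: ≡ 1 ✗]
10^12 ≡ 1 (mod 37)  [q = 3: ≡ 1 ✗]
Since 10^18 ≡ 1, the order of 10 divides 18 < 36, so 10 is not a primitive root.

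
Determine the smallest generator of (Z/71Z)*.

7

φ(71) = 71 − 1 = 70 = 2 · 5 · 7.
g is a primitive root iff g^(70/q) ≢ 1 (mod 71) for each prime q ∈ {2, 5, 7}.
g = 2: 2^35 ≡ 1 — hits 1, so not a primitive root.
g = 3: 3^35 ≡ 1 — hits 1, so not a primitive root.
g = 4: 4^35 ≡ 1 — hits 1, so not a primitive root.
g = 5: 5^35 ≡ 1 — hits 1, so not a primitive root.
g = 6: 6^35 ≡ 1 — hits 1, so not a primitive root.
g = 7: 7^35 ≡ 70; 7^14 ≡ 54; 7^10 ≡ 45 — none is 1, so 7 is a primitive root.
The smallest primitive root modulo 71 is 7.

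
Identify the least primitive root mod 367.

φ(367) = 367 − 1 = 366 = 2 · 3 · 61.
g is a primitive root iff g^(366/q) ≢ 1 (mod 367) for each prime q ∈ {2, 3, 61}.
g = 2: 2^183 ≡ 1 — hits 1, so not a primitive root.
g = 3: 3^183 ≡ 366; 3^122 ≡ 1 — hits 1, so not a primitive root.
g = 4: 4^183 ≡ 1 — hits 1, so not a primitive root.
g = 5: 5^183 ≡ 366; 5^122 ≡ 1 — hits 1, so not a primitive root.
g = 6: 6^183 ≡ 366; 6^122 ≡ 283; 6^6 ≡ 47 — none is 1, so 6 is a primitive root.
So 6 is the smallest generator of (Z/367Z)^×.

6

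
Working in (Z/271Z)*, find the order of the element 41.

45

By Lagrange's theorem, ord_271(41) divides φ(271) = 271 − 1 = 270 = 2 · 3^3 · 5.
Divisors of 270: 1, 2, 3, 5, 6, 9, 10, 15, 18, 27, 30, 45, 54, 90, 135, 270.
Compute 41^d (mod 271) for the divisors d until we hit 1:
41^1 ≡ 41
41^2 ≡ 55
41^3 ≡ 87
41^5 ≡ 178
41^6 ≡ 252
41^9 ≡ 244
41^10 ≡ 248
41^15 ≡ 242
41^18 ≡ 187
41^27 ≡ 100
41^30 ≡ 28
41^45 ≡ 1
Therefore the multiplicative order of 41 modulo 271 is 45.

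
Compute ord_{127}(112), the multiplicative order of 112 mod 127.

The order of 112 must divide φ(127) = 127 − 1 = 126 = 2 · 3^2 · 7.
Divisors of 126: 1, 2, 3, 6, 7, 9, 14, 18, 21, 42, 63, 126.
Compute 112^d (mod 127) for the divisors d until we hit 1:
112^1 ≡ 112 (mod 127)
112^2 ≡ 98 (mod 127)
112^3 ≡ 54 (mod 127)
112^6 ≡ 122 (mod 127)
112^7 ≡ 75 (mod 127)
112^9 ≡ 111 (mod 127)
112^14 ≡ 37 (mod 127)
112^18 ≡ 2 (mod 127)
112^21 ≡ 108 (mod 127)
112^42 ≡ 107 (mod 127)
112^63 ≡ 126 (mod 127)
112^126 ≡ 1 (mod 127) ✓
So ord_127(112) = 126.

126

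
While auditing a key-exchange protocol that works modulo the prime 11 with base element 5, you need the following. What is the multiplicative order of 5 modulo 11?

5

ord(5) | φ(11) = 11 − 1 = 10 = 2 · 5.
Divisors of 10: 1, 2, 5, 10.
Compute 5^d (mod 11) for the divisors d until we hit 1:
5^1 ≡ 5 (mod 11)
5^2 ≡ 3 (mod 11)
5^5 ≡ 1 (mod 11) ✓
Therefore the multiplicative order of 5 modulo 11 is 5.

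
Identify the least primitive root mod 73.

φ(73) = 73 − 1 = 72 = 2^3 · 3^2.
g is a primitive root iff g^(72/q) ≢ 1 (mod 73) for each prime q ∈ {2, 3}.
g = 2: 2^36 ≡ 1 — hits 1, so not a primitive root.
g = 3: 3^36 ≡ 1 — hits 1, so not a primitive root.
g = 4: 4^36 ≡ 1 — hits 1, so not a primitive root.
g = 5: 5^36 ≡ 72; 5^24 ≡ 8 — none is 1, so 5 is a primitive root.
So 5 is the smallest generator of (Z/73Z)^×.

5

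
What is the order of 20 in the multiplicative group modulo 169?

ord(20) | φ(169) = φ(13^2) = 13·(13−1) = 156 = 2^2 · 3 · 13.
Divisors of 156: 1, 2, 3, 4, 6, 12, 13, 26, 39, 52, 78, 156.
Compute 20^d (mod 169) for the divisors d until we hit 1:
20^1 ≡ 20 (mod 169)
20^2 ≡ 62 (mod 169)
20^3 ≡ 57 (mod 169)
20^4 ≡ 126 (mod 169)
20^6 ≡ 38 (mod 169)
20^12 ≡ 92 (mod 169)
20^13 ≡ 150 (mod 169)
20^26 ≡ 23 (mod 169)
20^39 ≡ 70 (mod 169)
20^52 ≡ 22 (mod 169)
20^78 ≡ 168 (mod 169)
20^156 ≡ 1 (mod 169) ✓
The smallest such exponent is 156, so the order of 20 is 156.

156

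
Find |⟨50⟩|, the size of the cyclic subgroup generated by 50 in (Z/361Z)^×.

114

By Lagrange's theorem, ord_361(50) divides φ(361) = φ(19^2) = 19·(19−1) = 342 = 2 · 3^2 · 19.
Divisors of 342: 1, 2, 3, 6, 9, 18, 19, 38, 57, 114, 171, 342.
Check 50^d mod 361 for each divisor in increasing order:
50^1 ≡ 50
50^2 ≡ 334
50^3 ≡ 94
50^6 ≡ 172
50^9 ≡ 284
50^18 ≡ 153
50^19 ≡ 69
50^38 ≡ 68
50^57 ≡ 360
50^114 ≡ 1
The smallest such exponent is 114, so the order of 50 is 114.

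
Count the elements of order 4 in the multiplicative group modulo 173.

2

φ(173) = 173 − 1 = 172 = 2^2 · 43.
In a cyclic group of order 172, there are φ(d) elements of order d for each divisor d of 172, and zero for non-divisors.
4 = 2^2 divides 172, and φ(4) = 2.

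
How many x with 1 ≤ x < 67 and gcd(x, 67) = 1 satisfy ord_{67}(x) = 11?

φ(67) = 67 − 1 = 66 = 2 · 3 · 11.
In a cyclic group of order 66, there are φ(d) elements of order d for each divisor d of 66, and zero for non-divisors.
11 | 66, and φ(11) = 11 − 1 = 10.

10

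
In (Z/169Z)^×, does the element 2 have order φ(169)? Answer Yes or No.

Yes

φ(169) = φ(13^2) = 13·(13−1) = 156 = 2^2 · 3 · 13.
Test 2^(156/q) mod 169 for each prime factor q of 156:
2^78 ≡ 168 (mod 169)  [q = 2: ≢ 1 ✓]
2^52 ≡ 146 (mod 169)  [q = 3: ≢ 1 ✓]
2^12 ≡ 40 (mod 169)  [q = 13: ≢ 1 ✓]
Every test exponent gives a nontrivial residue, hence 2 generates the full group.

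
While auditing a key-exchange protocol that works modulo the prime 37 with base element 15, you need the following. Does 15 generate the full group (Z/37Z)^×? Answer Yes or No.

Yes

φ(37) = 37 − 1 = 36 = 2^2 · 3^2.
An element g generates (Z/37Z)^× iff g^(36/q) ≢ 1 (mod 37) for each prime q ∈ {2, 3}.
15^18 ≡ 36 (mod 37)  [q = 2: ≢ 1 ✓]
15^12 ≡ 26 (mod 37)  [q = 3: ≢ 1 ✓]
None equal 1, so ord_37(15) = 36: 15 is a primitive root.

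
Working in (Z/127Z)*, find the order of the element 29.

Since 29 ∈ (Z/127Z)^×, its order divides φ(127) = 127 − 1 = 126 = 2 · 3^2 · 7.
Divisors of 126: 1, 2, 3, 6, 7, 9, 14, 18, 21, 42, 63, 126.
Evaluate successive powers at the divisors of 126:
29^1 ≡ 29
29^2 ≡ 79
29^3 ≡ 5
29^6 ≡ 25
29^7 ≡ 90
29^9 ≡ 125
29^14 ≡ 99
29^18 ≡ 4
29^21 ≡ 20
29^42 ≡ 19
29^63 ≡ 126
29^126 ≡ 1
The smallest such exponent is 126, so the order of 29 is 126.

126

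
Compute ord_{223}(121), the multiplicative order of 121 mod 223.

ord(121) | φ(223) = 223 − 1 = 222 = 2 · 3 · 37.
Divisors of 222: 1, 2, 3, 6, 37, 74, 111, 222.
Test each divisor d:
121^1 ≡ 121 (mod 223)
121^2 ≡ 146 (mod 223)
121^3 ≡ 49 (mod 223)
121^6 ≡ 171 (mod 223)
121^37 ≡ 39 (mod 223)
121^74 ≡ 183 (mod 223)
121^111 ≡ 1 (mod 223) ✓
Therefore the multiplicative order of 121 modulo 223 is 111.

111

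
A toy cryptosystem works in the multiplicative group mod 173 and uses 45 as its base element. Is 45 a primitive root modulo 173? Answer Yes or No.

Yes

φ(173) = 173 − 1 = 172 = 2^2 · 43.
It suffices to check that the order of 45 is not a proper divisor of 172: compute 45^(172/q) for q ∈ {2, 43}.
45^86 ≡ 172 (mod 173)  [q = 2: ≢ 1 ✓]
45^4 ≡ 6 (mod 173)  [q = 43: ≢ 1 ✓]
Every test exponent gives a nontrivial residue, hence 45 generates the full group.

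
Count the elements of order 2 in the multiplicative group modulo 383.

φ(383) = 383 − 1 = 382 = 2 · 191.
(Z/383Z)^× is cyclic (|G| = 382); a cyclic group of order m has exactly φ(d) elements of each order d | m, and none otherwise.
2 | 382, and φ(2) = 2 − 1 = 1.

1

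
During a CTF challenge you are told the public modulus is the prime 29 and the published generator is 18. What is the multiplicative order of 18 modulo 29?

ord(18) | φ(29) = 29 − 1 = 28 = 2^2 · 7.
Divisors of 28: 1, 2, 4, 7, 14, 28.
Evaluate successive powers at the divisors of 28:
18^1 ≡ 18 (mod 29)
18^2 ≡ 5 (mod 29)
18^4 ≡ 25 (mod 29)
18^7 ≡ 17 (mod 29)
18^14 ≡ 28 (mod 29)
18^28 ≡ 1 (mod 29) ✓
Therefore the multiplicative order of 18 modulo 29 is 28.

28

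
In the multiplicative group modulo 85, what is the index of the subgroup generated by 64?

16

The order of 64 must divide φ(85) = φ(5·17) = (5−1)·(17−1) = 4·16 = 64 = 2^6.
Divisors of 64: 1, 2, 4, 8, 16, 32, 64.
Check 64^d mod 85 for each divisor in increasing order:
64^1 ≡ 64 (mod 85)
64^2 ≡ 16 (mod 85)
64^4 ≡ 1 (mod 85) ✓
The order of 64 is 4, so the subgroup it generates has 4 elements.
[(Z/85Z)^× : ⟨64⟩] = 64/4 = 16.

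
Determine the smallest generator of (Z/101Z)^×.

2

φ(101) = 101 − 1 = 100 = 2^2 · 5^2.
Test candidates g = 2, 3, … against the prime factors q ∈ {2, 5} of φ(101): g is a generator iff g^(100/q) ≢ 1 for every such q.
g = 2: 2^50 ≡ 100; 2^20 ≡ 95 — none is 1, so 2 is a primitive root.
So 2 is the smallest generator of (Z/101Z)^×.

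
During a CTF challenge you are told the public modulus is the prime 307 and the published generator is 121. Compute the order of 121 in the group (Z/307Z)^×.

The order of 121 must divide φ(307) = 307 − 1 = 306 = 2 · 3^2 · 17.
Divisors of 306: 1, 2, 3, 6, 9, 17, 18, 34, 51, 102, 153, 306.
Evaluate successive powers at the divisors of 306:
121^1 ≡ 121 (mod 307)
121^2 ≡ 212 (mod 307)
121^3 ≡ 171 (mod 307)
121^6 ≡ 76 (mod 307)
121^9 ≡ 102 (mod 307)
121^17 ≡ 53 (mod 307)
121^18 ≡ 273 (mod 307)
121^34 ≡ 46 (mod 307)
121^51 ≡ 289 (mod 307)
121^102 ≡ 17 (mod 307)
121^153 ≡ 1 (mod 307) ✓
The smallest such exponent is 153, so the order of 121 is 153.

153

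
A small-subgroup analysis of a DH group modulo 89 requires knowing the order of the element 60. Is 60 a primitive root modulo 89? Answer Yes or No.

φ(89) = 89 − 1 = 88 = 2^3 · 11.
Test 60^(88/q) mod 89 for each prime factor q of 88:
60^44 ≡ 88 (mod 89)  [q = 2: ≢ 1 ✓]
60^8 ≡ 4 (mod 89)  [q = 11: ≢ 1 ✓]
None equal 1, so ord_89(60) = 88: 60 is a primitive root.

Yes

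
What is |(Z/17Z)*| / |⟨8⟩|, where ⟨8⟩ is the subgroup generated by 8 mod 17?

2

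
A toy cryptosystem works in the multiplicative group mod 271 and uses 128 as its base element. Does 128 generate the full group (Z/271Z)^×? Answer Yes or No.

φ(271) = 271 − 1 = 270 = 2 · 3^3 · 5.
Test 128^(270/q) mod 271 for each prime factor q of 270:
128^135 ≡ 1 (mod 271)  [q = 2: ≡ 1 ✗]
128^90 ≡ 242 (mod 271)  [q = 3: ≢ 1 ✓]
128^54 ≡ 187 (mod 271)  [q = 5: ≢ 1 ✓]
128^135 ≡ 1 shows ord(128) | 135, strictly less than φ(271); not a primitive root.

No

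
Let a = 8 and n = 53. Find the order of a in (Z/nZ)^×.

52

By Lagrange's theorem, ord_53(8) divides φ(53) = 53 − 1 = 52 = 2^2 · 13.
Divisors of 52: 1, 2, 4, 13, 26, 52.
Check 8^d mod 53 for each divisor in increasing order:
8^1 ≡ 8 (mod 53)
8^2 ≡ 11 (mod 53)
8^4 ≡ 15 (mod 53)
8^13 ≡ 23 (mod 53)
8^26 ≡ 52 (mod 53)
8^52 ≡ 1 (mod 53) ✓
Hence ord(8) = 52.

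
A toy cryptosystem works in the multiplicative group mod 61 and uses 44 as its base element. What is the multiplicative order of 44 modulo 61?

Since 44 ∈ (Z/61Z)^×, its order divides φ(61) = 61 − 1 = 60 = 2^2 · 3 · 5.
Divisors of 60: 1, 2, 3, 4, 5, 6, 10, 12, 15, 20, 30, 60.
Check 44^d mod 61 for each divisor in increasing order:
44^1 ≡ 44 (mod 61)
44^2 ≡ 45 (mod 61)
44^3 ≡ 28 (mod 61)
44^4 ≡ 12 (mod 61)
44^5 ≡ 40 (mod 61)
44^6 ≡ 52 (mod 61)
44^10 ≡ 14 (mod 61)
44^12 ≡ 20 (mod 61)
44^15 ≡ 11 (mod 61)
44^20 ≡ 13 (mod 61)
44^30 ≡ 60 (mod 61)
44^60 ≡ 1 (mod 61) ✓
So ord_61(44) = 60.

60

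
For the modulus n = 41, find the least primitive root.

6

φ(41) = 41 − 1 = 40 = 2^3 · 5.
g is a primitive root iff g^(40/q) ≢ 1 (mod 41) for each prime q ∈ {2, 5}.
g = 2: 2^20 ≡ 1 — hits 1, so not a primitive root.
g = 3: 3^20 ≡ 40; 3^8 ≡ 1 — hits 1, so not a primitive root.
g = 4: 4^20 ≡ 1 — hits 1, so not a primitive root.
g = 5: 5^20 ≡ 1 — hits 1, so not a primitive root.
g = 6: 6^20 ≡ 40; 6^8 ≡ 10 — none is 1, so 6 is a primitive root.
The smallest primitive root modulo 41 is 6.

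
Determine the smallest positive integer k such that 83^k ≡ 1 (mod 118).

58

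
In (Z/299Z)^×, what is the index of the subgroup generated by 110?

2

Since 110 ∈ (Z/299Z)^×, its order divides φ(299) = φ(13·23) = (13−1)·(23−1) = 12·22 = 264 = 2^3 · 3 · 11.
Divisors of 264: 1, 2, 3, 4, 6, 8, 11, 12, 22, 24, 33, 44, 66, 88, 132, 264.
Evaluate successive powers at the divisors of 264:
110^1 ≡ 110
110^2 ≡ 140
110^3 ≡ 151
110^4 ≡ 165
110^6 ≡ 77
110^8 ≡ 16
110^11 ≡ 24
110^12 ≡ 248
110^22 ≡ 277
110^24 ≡ 209
110^33 ≡ 70
110^44 ≡ 185
110^66 ≡ 116
110^88 ≡ 139
110^132 ≡ 1
Thus |⟨110⟩| = ord(110) = 132.
Index = |(Z/299Z)^×| / |⟨110⟩| = 264 / 132 = 2.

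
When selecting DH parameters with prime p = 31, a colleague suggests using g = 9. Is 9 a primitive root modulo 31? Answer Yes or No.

No

φ(31) = 31 − 1 = 30 = 2 · 3 · 5.
9 is a primitive root mod 31 iff 9^(φ(31)/q) ≢ 1 for every prime q | φ(31), i.e. q ∈ {2, 3, 5}.
9^15 ≡ 1 (mod 31)  [q = 2: ≡ 1 ✗]
9^10 ≡ 5 (mod 31)  [q = 3: ≢ 1 ✓]
9^6 ≡ 8 (mod 31)  [q = 5: ≢ 1 ✓]
Since 9^15 ≡ 1, the order of 9 divides 15 < 30, so 9 is not a primitive root.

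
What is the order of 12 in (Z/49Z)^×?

42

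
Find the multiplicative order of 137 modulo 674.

56

By Lagrange's theorem, ord_674(137) divides φ(674) = φ(2)·φ(337) = 1·336 = 336 = 2^4 · 3 · 7.
Divisors of 336: 1, 2, 3, 4, 6, 7, 8, 12, 14, 16, 21, 24, 28, 42, 48, 56, 84, 112, 168, 336.
Evaluate successive powers at the divisors of 336:
137^1 ≡ 137
137^2 ≡ 571
137^3 ≡ 43
137^4 ≡ 499
137^6 ≡ 501
137^7 ≡ 563
137^8 ≡ 295
137^12 ≡ 273
137^14 ≡ 189
137^16 ≡ 79
137^21 ≡ 589
137^24 ≡ 389
137^28 ≡ 673
137^42 ≡ 485
137^48 ≡ 345
137^56 ≡ 1
So ord_674(137) = 56.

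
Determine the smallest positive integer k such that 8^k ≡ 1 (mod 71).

35

By Lagrange's theorem, ord_71(8) divides φ(71) = 71 − 1 = 70 = 2 · 5 · 7.
Divisors of 70: 1, 2, 5, 7, 10, 14, 35, 70.
Test each divisor d:
8^1 ≡ 8
8^2 ≡ 64
8^5 ≡ 37
8^7 ≡ 25
8^10 ≡ 20
8^14 ≡ 57
8^35 ≡ 1
So ord_71(8) = 35.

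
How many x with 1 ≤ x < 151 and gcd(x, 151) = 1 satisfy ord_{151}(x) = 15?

8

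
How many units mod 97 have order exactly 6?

2

φ(97) = 97 − 1 = 96 = 2^5 · 3.
Since (Z/97Z)^× is cyclic of order 96, the number of elements of order d is φ(d) when d | 96 and 0 otherwise.
6 = 2 · 3 divides 96, and φ(6) = 2.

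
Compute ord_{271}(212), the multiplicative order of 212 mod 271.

Since 212 ∈ (Z/271Z)^×, its order divides φ(271) = 271 − 1 = 270 = 2 · 3^3 · 5.
Divisors of 270: 1, 2, 3, 5, 6, 9, 10, 15, 18, 27, 30, 45, 54, 90, 135, 270.
Check 212^d mod 271 for each divisor in increasing order:
212^1 ≡ 212 (mod 271)
212^2 ≡ 229 (mod 271)
212^3 ≡ 39 (mod 271)
212^5 ≡ 259 (mod 271)
212^6 ≡ 166 (mod 271)
212^9 ≡ 241 (mod 271)
212^10 ≡ 144 (mod 271)
212^15 ≡ 169 (mod 271)
212^18 ≡ 87 (mod 271)
212^27 ≡ 100 (mod 271)
212^30 ≡ 106 (mod 271)
212^45 ≡ 28 (mod 271)
212^54 ≡ 244 (mod 271)
212^90 ≡ 242 (mod 271)
212^135 ≡ 1 (mod 271) ✓
So ord_271(212) = 135.

135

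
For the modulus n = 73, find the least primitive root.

φ(73) = 73 − 1 = 72 = 2^3 · 3^2.
g is a primitive root iff g^(72/q) ≢ 1 (mod 73) for each prime q ∈ {2, 3}.
g = 2: 2^36 ≡ 1 — hits 1, so not a primitive root.
g = 3: 3^36 ≡ 1 — hits 1, so not a primitive root.
g = 4: 4^36 ≡ 1 — hits 1, so not a primitive root.
g = 5: 5^36 ≡ 72; 5^24 ≡ 8 — none is 1, so 5 is a primitive root.
Hence the least primitive root of 73 is 5.

5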